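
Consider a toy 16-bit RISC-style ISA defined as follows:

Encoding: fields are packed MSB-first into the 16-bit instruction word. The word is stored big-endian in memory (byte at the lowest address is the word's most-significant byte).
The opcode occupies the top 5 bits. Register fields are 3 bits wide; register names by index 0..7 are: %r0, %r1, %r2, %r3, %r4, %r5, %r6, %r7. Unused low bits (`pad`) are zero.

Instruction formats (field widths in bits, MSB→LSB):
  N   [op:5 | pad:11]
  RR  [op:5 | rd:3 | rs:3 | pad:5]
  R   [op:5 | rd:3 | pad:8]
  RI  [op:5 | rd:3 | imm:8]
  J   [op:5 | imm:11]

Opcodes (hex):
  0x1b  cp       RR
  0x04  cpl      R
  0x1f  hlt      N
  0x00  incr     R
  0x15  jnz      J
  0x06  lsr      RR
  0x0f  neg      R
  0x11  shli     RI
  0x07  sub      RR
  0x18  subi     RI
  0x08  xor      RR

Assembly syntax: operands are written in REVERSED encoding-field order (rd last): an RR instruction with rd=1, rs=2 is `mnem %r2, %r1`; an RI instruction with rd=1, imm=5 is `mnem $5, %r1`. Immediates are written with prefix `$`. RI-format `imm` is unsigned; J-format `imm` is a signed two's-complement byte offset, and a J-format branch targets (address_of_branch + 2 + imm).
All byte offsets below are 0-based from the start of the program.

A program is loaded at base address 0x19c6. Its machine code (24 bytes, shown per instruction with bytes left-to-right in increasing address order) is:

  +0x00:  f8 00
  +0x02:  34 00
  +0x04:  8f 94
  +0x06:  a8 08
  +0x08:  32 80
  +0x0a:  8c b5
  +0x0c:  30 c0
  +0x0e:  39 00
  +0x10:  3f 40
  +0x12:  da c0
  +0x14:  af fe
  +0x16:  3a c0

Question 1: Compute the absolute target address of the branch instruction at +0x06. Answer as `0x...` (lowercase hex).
+0x06: a8 08 ⇒ word 0xa808 (big)
  op=0xa808>>11=0x15 ⇒ jnz (J)
  [10:0] imm=8 = $8
  target = base 0x19c6 + off 0x06 + 2 + imm 8 = 0x19d6

0x19d6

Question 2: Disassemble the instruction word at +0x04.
shli $148, %r7

off 0x04: read 8f 94 as big → 0x8f94
  opcode bits[15:11]=0x11: shli/RI
  rd: (w>>8)&0x7=0x7 → %r7
  imm: (w>>0)&0xff=0x94 → $148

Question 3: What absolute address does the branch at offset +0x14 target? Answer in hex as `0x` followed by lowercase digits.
0x19da

off 0x14: read af fe as big → 0xaffe
  opcode bits[15:11]=0x15: jnz/J
  imm: (w>>0)&0x7ff=0x7fe (s11→-2) → $-2
  target = base 0x19c6 + off 0x14 + 2 + imm -2 = 0x19da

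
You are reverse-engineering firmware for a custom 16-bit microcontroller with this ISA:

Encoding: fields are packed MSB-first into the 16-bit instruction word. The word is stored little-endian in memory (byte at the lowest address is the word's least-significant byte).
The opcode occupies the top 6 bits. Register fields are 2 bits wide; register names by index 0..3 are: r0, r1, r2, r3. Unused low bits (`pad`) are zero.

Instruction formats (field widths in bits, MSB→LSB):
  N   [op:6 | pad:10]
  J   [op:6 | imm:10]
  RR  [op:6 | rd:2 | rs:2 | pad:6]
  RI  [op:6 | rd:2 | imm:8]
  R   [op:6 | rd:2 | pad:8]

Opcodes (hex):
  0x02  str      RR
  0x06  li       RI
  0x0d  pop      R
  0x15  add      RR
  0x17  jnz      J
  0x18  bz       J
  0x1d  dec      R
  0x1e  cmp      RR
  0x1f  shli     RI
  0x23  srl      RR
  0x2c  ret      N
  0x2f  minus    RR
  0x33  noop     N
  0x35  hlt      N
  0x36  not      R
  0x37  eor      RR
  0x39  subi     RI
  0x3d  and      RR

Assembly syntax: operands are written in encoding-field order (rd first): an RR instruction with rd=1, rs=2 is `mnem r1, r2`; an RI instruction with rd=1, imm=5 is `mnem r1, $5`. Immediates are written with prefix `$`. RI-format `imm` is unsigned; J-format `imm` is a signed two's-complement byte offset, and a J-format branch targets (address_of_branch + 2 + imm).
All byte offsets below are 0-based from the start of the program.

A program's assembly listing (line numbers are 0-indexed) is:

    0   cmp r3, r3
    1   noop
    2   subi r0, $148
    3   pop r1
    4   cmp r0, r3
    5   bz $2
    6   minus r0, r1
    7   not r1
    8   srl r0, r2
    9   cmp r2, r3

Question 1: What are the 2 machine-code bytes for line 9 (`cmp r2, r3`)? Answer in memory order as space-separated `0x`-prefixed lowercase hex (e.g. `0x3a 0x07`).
L9: cmp op=0x1e:6|rd=2:2|rs=3:2|pad=0:6 ⇒ 0x7ac0 ⇒ little c0 7a

0xc0 0x7a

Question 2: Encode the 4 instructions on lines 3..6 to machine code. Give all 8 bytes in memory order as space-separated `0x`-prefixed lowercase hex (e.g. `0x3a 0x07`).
line 3 (pop): pack op=0xd:6|rd=1:2|pad=0:8 = 0x3500; little→ 00 35
line 4 (cmp): pack op=0x1e:6|rd=0:2|rs=3:2|pad=0:6 = 0x78c0; little→ c0 78
line 5 (bz): pack op=0x18:6|imm=2:10 = 0x6002; little→ 02 60
line 6 (minus): pack op=0x2f:6|rd=0:2|rs=1:2|pad=0:6 = 0xbc40; little→ 40 bc

0x00 0x35 0xc0 0x78 0x02 0x60 0x40 0xbc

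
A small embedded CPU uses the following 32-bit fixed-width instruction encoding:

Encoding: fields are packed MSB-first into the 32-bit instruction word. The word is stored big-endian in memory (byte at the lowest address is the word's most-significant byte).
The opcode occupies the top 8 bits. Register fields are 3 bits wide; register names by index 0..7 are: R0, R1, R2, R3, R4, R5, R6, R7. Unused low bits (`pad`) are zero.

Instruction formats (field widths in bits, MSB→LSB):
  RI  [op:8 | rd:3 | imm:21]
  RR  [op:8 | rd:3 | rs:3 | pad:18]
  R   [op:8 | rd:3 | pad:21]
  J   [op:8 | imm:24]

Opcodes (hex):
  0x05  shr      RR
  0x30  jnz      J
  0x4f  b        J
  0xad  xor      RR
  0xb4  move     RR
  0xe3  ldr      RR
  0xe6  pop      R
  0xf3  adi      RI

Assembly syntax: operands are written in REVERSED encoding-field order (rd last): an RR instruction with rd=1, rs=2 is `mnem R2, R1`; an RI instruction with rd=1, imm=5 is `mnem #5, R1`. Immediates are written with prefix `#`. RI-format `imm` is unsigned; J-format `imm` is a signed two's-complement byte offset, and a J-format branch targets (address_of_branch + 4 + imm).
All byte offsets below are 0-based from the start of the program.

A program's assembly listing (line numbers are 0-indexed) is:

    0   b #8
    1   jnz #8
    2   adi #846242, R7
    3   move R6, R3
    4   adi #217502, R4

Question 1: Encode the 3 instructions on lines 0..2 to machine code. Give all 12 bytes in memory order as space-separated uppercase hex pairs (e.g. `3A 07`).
4F 00 00 08 30 00 00 08 F3 EC E9 A2

0. b fields op=0x4f:8|imm=8:24 → word 4f000008h → 4f 00 00 08
1. jnz fields op=0x30:8|imm=8:24 → word 30000008h → 30 00 00 08
2. adi fields op=0xf3:8|rd=7:3|imm=846242:21 → word f3ece9a2h → f3 ec e9 a2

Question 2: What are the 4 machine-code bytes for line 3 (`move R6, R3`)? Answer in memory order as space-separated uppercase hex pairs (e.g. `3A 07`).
B4 78 00 00

3. move fields op=0xb4:8|rd=3:3|rs=6:3|pad=0:18 → word b4780000h → b4 78 00 00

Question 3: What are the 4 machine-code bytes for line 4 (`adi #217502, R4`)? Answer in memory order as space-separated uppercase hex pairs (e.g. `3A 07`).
L4: adi op=0xf3:8|rd=4:3|imm=217502:21 ⇒ 0xf383519e ⇒ big f3 83 51 9e

F3 83 51 9E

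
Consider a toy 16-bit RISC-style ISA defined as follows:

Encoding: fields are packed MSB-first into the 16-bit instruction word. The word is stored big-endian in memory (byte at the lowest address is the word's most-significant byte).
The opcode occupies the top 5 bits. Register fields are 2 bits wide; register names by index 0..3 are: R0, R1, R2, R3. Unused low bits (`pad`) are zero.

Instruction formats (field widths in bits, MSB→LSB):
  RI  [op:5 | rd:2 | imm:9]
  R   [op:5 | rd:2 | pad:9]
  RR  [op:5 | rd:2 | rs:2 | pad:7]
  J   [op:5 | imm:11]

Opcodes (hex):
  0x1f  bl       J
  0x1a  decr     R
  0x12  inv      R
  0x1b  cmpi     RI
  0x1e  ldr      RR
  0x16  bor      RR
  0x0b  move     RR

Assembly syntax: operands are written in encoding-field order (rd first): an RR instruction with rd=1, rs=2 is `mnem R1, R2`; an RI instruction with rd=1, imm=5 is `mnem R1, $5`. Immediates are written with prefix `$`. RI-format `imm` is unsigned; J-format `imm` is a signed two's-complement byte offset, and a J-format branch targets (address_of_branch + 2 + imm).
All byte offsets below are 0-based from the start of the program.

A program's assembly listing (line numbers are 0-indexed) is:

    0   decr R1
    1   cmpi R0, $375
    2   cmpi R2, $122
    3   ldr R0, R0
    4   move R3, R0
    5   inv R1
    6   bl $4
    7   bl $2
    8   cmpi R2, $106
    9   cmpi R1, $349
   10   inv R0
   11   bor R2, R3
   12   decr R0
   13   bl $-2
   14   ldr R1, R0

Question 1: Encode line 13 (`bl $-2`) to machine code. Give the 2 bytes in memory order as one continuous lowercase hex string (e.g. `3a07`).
fffe

line 13 (bl): pack op=0x1f:5|imm=-2:11 = 0xfffe; big→ ff fe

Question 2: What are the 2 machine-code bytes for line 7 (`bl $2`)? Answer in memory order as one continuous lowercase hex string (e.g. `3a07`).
f802

L7: bl op=0x1f:5|imm=2:11 ⇒ 0xf802 ⇒ big f8 02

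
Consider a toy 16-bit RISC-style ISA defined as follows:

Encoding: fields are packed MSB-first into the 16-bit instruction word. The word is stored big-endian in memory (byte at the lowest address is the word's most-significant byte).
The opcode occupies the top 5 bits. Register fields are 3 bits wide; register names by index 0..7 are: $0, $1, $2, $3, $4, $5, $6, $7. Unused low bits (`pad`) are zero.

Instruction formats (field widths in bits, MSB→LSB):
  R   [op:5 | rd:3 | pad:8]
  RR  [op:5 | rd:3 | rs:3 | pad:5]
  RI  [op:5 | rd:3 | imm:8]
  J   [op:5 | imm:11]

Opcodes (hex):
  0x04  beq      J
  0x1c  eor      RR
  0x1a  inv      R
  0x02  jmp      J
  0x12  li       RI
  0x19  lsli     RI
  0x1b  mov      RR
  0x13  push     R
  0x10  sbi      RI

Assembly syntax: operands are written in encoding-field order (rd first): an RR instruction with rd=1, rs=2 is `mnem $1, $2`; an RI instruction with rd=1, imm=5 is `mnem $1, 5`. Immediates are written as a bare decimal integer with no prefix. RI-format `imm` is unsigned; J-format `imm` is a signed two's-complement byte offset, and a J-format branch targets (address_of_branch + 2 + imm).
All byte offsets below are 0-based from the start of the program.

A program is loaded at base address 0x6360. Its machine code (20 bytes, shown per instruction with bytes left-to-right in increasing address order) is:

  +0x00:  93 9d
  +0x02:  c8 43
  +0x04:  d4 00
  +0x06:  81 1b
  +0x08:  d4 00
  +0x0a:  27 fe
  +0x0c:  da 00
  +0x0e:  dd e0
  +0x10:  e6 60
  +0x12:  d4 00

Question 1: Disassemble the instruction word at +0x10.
[10] e6 60 → 0xe660
  opcode bits[15:11]=0x1c: eor/RR
  rd: (w>>8)&0x7=0x6 → $6
  rs: (w>>5)&0x7=0x3 → $3

eor $6, $3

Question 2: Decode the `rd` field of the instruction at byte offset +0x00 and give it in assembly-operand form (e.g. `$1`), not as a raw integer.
$3

+0x00: 93 9d ⇒ word 0x939d (big)
  op=0x939d>>11=0x12 ⇒ li (RI)
  rd: (w>>8)&0x7=0x3 → $3
  imm: (w>>0)&0xff=0x9d → 157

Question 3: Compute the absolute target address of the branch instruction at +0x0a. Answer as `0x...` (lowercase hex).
0x636a

+0x0a: 27 fe ⇒ word 0x27fe (big)
  opcode bits[15:11]=0x4: beq/J
  imm@[10:0]=0x7fe (s11→-2) ⇒ -2
  target = base 0x6360 + off 0x0a + 2 + imm -2 = 0x636a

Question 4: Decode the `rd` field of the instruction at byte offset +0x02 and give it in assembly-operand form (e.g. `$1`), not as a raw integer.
$0

[02] c8 43 → 0xc843
  op=0xc843>>11=0x19 ⇒ lsli (RI)
  rd@[10:8]=0x0 ⇒ $0
  imm@[7:0]=0x43 ⇒ 67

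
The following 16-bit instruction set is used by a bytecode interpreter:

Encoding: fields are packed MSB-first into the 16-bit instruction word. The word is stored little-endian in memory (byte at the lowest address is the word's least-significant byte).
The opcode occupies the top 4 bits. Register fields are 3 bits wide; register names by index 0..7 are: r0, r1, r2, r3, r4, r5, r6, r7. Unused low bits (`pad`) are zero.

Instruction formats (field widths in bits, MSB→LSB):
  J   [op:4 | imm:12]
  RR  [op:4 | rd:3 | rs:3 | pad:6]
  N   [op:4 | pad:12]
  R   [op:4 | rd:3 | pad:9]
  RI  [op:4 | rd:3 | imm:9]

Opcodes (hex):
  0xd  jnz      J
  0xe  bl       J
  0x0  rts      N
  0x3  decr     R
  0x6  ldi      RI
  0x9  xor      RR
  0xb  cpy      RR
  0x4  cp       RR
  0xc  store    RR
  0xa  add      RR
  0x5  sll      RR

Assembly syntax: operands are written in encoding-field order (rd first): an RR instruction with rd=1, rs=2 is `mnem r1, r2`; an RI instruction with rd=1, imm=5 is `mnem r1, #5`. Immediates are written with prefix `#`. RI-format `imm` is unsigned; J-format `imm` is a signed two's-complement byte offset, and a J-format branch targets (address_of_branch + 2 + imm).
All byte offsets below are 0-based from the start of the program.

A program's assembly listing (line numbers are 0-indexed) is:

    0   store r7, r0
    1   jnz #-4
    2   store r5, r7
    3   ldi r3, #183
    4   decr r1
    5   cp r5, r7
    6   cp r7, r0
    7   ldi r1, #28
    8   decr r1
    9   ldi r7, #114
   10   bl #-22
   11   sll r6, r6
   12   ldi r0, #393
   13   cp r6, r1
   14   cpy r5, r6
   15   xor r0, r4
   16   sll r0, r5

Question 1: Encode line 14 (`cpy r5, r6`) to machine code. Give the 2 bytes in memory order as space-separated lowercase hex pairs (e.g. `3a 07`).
line 14 (cpy): pack op=0xb:4|rd=5:3|rs=6:3|pad=0:6 = 0xbb80; little→ 80 bb

80 bb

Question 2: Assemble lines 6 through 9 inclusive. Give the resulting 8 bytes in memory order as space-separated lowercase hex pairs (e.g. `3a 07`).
6. cp fields op=0x4:4|rd=7:3|rs=0:3|pad=0:6 → word 4e00h → 00 4e
7. ldi fields op=0x6:4|rd=1:3|imm=28:9 → word 621ch → 1c 62
8. decr fields op=0x3:4|rd=1:3|pad=0:9 → word 3200h → 00 32
9. ldi fields op=0x6:4|rd=7:3|imm=114:9 → word 6e72h → 72 6e

00 4e 1c 62 00 32 72 6e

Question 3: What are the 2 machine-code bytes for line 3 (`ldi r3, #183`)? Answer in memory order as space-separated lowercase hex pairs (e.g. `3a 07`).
b7 66

3. ldi fields op=0x6:4|rd=3:3|imm=183:9 → word 66b7h → b7 66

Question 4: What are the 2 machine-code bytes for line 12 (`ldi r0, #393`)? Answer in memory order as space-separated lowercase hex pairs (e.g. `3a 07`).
89 61

12. ldi fields op=0x6:4|rd=0:3|imm=393:9 → word 6189h → 89 61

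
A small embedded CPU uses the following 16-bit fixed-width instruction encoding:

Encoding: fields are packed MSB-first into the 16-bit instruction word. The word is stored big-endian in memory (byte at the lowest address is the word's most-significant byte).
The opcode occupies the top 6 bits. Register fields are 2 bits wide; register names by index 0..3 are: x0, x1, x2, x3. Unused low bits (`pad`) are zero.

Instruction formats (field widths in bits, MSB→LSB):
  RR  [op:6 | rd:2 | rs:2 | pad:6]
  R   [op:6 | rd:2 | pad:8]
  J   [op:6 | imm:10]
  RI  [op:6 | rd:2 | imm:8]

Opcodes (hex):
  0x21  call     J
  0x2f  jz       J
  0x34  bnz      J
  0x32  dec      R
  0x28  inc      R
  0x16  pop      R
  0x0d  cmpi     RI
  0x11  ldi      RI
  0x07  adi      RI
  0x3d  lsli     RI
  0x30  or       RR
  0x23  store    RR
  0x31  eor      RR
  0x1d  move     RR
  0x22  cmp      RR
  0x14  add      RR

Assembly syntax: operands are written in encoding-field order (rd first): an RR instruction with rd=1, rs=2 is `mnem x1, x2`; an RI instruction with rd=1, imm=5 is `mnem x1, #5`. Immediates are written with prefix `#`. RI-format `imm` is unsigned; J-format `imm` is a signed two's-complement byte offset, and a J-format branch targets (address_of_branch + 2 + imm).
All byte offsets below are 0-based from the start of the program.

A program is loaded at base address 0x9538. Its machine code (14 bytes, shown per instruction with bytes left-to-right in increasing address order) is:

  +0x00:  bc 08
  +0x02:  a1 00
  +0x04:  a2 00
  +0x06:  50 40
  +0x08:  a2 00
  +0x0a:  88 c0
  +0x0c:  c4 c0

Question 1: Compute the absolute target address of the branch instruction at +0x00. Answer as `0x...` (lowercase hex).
off 0x00: read bc 08 as big → 0xbc08
  opcode bits[15:10]=0x2f: jz/J
  imm: (w>>0)&0x3ff=0x8 → #8
  target = base 0x9538 + off 0x00 + 2 + imm 8 = 0x9542

0x9542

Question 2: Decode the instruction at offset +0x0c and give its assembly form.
eor x0, x3

@+0c  big-endian(c4 c0) = 0xc4c0
  top 6b → 0x31 → eor [RR]
  rd@[9:8]=0x0 ⇒ x0
  rs@[7:6]=0x3 ⇒ x3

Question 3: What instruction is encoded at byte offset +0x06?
+0x06: 50 40 ⇒ word 0x5040 (big)
  op=0x5040>>10=0x14 ⇒ add (RR)
  [9:8] rd=0 = x0
  [7:6] rs=1 = x1

add x0, x1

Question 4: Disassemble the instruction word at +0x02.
@+02  big-endian(a1 00) = 0xa100
  top 6b → 0x28 → inc [R]
  rd: (w>>8)&0x3=0x1 → x1

inc x1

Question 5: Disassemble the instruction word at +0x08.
[08] a2 00 → 0xa200
  op=0xa200>>10=0x28 ⇒ inc (R)
  [9:8] rd=2 = x2

inc x2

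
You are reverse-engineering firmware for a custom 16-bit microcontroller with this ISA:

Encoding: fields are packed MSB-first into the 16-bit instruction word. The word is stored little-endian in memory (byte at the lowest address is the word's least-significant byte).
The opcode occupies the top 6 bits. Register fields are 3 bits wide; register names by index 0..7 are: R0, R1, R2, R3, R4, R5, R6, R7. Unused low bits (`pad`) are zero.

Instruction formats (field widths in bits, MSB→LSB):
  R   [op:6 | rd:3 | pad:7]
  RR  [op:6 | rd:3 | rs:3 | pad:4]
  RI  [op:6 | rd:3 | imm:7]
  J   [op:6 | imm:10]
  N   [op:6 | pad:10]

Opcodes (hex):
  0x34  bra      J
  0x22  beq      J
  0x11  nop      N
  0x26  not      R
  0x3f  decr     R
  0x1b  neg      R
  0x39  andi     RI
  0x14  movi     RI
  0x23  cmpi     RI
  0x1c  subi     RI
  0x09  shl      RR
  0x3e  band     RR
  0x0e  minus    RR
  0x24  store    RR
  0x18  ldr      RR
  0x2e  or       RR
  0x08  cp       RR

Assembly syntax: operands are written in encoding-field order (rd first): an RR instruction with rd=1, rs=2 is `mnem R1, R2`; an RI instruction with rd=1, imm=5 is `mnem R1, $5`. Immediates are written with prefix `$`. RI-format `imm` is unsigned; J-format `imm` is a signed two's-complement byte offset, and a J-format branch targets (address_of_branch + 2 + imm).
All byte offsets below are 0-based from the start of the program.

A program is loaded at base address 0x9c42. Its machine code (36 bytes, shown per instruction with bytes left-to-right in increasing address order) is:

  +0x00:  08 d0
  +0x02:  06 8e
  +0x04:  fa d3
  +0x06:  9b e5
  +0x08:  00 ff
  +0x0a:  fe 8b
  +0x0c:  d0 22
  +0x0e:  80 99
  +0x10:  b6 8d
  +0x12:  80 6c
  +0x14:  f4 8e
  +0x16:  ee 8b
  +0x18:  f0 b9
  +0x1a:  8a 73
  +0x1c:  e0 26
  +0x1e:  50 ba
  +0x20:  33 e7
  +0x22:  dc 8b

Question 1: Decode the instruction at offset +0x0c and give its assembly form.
[0c] d0 22 → 0x22d0
  top 6b → 0x8 → cp [RR]
  [9:7] rd=5 = R5
  [6:4] rs=5 = R5

cp R5, R5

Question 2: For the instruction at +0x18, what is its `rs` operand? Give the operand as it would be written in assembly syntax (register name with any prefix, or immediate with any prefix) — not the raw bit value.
off 0x18: read f0 b9 as little → 0xb9f0
  op=0xb9f0>>10=0x2e ⇒ or (RR)
  [9:7] rd=3 = R3
  [6:4] rs=7 = R7

R7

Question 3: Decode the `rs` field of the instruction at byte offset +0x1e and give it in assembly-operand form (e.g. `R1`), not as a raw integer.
R5

+0x1e: 50 ba ⇒ word 0xba50 (little)
  opcode bits[15:10]=0x2e: or/RR
  rd@[9:7]=0x4 ⇒ R4
  rs@[6:4]=0x5 ⇒ R5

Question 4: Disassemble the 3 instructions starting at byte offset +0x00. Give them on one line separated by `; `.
@+00  little-endian(08 d0) = 0xd008
  top 6b → 0x34 → bra [J]
  imm@[9:0]=0x8 ⇒ $8
@+02  little-endian(06 8e) = 0x8e06
  top 6b → 0x23 → cmpi [RI]
  rd@[9:7]=0x4 ⇒ R4
  imm@[6:0]=0x6 ⇒ $6
@+04  little-endian(fa d3) = 0xd3fa
  top 6b → 0x34 → bra [J]
  imm@[9:0]=0x3fa (s10→-6) ⇒ $-6

bra $8; cmpi R4, $6; bra $-6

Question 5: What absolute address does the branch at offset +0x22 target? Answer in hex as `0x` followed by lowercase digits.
[22] dc 8b → 0x8bdc
  opcode bits[15:10]=0x22: beq/J
  imm@[9:0]=0x3dc (s10→-36) ⇒ $-36
  target = base 0x9c42 + off 0x22 + 2 + imm -36 = 0x9c42

0x9c42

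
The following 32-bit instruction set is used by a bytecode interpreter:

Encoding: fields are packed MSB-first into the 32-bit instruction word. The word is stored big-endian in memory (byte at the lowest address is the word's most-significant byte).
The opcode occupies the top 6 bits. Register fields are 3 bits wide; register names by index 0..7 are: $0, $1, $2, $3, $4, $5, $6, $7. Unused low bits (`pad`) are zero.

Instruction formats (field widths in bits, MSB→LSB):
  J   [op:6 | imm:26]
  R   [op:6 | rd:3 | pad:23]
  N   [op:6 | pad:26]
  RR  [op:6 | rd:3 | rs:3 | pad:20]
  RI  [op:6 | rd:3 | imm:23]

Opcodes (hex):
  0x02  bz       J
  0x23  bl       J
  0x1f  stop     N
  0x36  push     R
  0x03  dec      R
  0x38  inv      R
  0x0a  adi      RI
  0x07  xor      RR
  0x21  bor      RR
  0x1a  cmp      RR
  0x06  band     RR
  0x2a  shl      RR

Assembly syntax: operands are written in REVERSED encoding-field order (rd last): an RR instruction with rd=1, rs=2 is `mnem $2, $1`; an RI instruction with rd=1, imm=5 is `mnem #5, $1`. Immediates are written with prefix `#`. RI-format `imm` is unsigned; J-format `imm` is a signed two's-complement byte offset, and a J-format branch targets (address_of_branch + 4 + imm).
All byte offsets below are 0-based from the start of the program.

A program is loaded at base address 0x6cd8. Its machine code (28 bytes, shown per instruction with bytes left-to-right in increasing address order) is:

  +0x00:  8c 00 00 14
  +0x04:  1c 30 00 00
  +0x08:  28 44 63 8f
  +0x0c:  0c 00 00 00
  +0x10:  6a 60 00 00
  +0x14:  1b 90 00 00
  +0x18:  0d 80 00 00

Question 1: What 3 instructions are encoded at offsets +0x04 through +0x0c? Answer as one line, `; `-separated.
+0x04: 1c 30 00 00 ⇒ word 0x1c300000 (big)
  op=0x1c300000>>26=0x7 ⇒ xor (RR)
  [25:23] rd=0 = $0
  [22:20] rs=3 = $3
+0x08: 28 44 63 8f ⇒ word 0x2844638f (big)
  op=0x2844638f>>26=0xa ⇒ adi (RI)
  [25:23] rd=0 = $0
  [22:0] imm=4481935 = #4481935
+0x0c: 0c 00 00 00 ⇒ word 0x0c000000 (big)
  op=0x0c000000>>26=0x3 ⇒ dec (R)
  [25:23] rd=0 = $0

xor $3, $0; adi #4481935, $0; dec $0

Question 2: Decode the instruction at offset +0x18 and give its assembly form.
+0x18: 0d 80 00 00 ⇒ word 0x0d800000 (big)
  top 6b → 0x3 → dec [R]
  rd@[25:23]=0x3 ⇒ $3

dec $3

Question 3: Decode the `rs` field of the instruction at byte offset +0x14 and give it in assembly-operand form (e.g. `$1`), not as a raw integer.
@+14  big-endian(1b 90 00 00) = 0x1b900000
  top 6b → 0x6 → band [RR]
  rd@[25:23]=0x7 ⇒ $7
  rs@[22:20]=0x1 ⇒ $1

$1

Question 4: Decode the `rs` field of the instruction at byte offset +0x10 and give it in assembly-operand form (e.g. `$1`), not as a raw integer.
$6

off 0x10: read 6a 60 00 00 as big → 0x6a600000
  top 6b → 0x1a → cmp [RR]
  rd@[25:23]=0x4 ⇒ $4
  rs@[22:20]=0x6 ⇒ $6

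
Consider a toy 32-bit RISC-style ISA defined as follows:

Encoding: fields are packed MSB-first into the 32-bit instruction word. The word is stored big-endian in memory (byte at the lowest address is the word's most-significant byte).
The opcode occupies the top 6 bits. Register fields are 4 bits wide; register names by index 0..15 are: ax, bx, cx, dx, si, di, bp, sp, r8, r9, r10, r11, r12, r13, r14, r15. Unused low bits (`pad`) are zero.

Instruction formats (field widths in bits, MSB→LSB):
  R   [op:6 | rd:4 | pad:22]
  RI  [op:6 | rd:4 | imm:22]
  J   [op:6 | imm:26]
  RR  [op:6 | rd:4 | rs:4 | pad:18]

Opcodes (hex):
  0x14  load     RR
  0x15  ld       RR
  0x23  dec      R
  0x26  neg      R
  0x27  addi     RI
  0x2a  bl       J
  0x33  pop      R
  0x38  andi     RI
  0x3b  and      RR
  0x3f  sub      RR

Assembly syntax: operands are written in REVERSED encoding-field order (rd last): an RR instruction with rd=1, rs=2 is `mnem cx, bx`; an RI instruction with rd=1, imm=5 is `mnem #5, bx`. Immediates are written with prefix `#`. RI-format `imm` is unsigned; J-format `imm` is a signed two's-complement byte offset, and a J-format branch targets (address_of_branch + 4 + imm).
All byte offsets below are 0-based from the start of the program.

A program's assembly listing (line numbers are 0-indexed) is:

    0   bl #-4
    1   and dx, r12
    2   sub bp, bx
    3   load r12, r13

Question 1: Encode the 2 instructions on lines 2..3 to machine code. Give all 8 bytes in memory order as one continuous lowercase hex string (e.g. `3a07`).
fc58000053700000

line 2 (sub): pack op=0x3f:6|rd=1:4|rs=6:4|pad=0:18 = 0xfc580000; big→ fc 58 00 00
line 3 (load): pack op=0x14:6|rd=13:4|rs=12:4|pad=0:18 = 0x53700000; big→ 53 70 00 00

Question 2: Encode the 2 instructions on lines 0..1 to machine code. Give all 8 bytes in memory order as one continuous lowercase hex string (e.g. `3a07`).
abfffffcef0c0000

L0: bl op=0x2a:6|imm=-4:26 ⇒ 0xabfffffc ⇒ big ab ff ff fc
L1: and op=0x3b:6|rd=12:4|rs=3:4|pad=0:18 ⇒ 0xef0c0000 ⇒ big ef 0c 00 00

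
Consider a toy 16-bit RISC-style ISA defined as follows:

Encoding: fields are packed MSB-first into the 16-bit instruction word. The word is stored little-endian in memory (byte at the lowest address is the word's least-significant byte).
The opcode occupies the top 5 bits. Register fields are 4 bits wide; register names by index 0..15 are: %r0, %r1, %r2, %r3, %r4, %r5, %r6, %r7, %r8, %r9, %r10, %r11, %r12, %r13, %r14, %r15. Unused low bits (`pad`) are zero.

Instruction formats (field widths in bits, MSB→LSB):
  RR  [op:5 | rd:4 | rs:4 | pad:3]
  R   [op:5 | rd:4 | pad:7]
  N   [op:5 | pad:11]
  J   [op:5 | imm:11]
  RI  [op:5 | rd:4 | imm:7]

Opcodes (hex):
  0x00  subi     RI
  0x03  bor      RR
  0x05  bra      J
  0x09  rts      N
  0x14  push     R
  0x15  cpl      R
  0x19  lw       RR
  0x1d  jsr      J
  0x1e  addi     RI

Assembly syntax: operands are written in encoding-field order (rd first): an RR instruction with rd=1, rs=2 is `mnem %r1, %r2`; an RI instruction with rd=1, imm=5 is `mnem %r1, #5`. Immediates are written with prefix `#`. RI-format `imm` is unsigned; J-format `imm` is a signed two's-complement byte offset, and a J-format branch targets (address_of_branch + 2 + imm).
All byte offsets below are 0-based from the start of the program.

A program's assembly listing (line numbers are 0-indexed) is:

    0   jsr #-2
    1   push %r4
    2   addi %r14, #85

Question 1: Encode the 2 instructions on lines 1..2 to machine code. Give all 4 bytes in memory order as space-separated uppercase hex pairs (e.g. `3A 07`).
line 1 (push): pack op=0x14:5|rd=4:4|pad=0:7 = 0xa200; little→ 00 a2
line 2 (addi): pack op=0x1e:5|rd=14:4|imm=85:7 = 0xf755; little→ 55 f7

00 A2 55 F7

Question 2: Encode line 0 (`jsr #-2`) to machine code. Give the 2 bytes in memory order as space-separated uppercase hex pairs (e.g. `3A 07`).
FE EF

0. jsr fields op=0x1d:5|imm=-2:11 → word effeh → fe ef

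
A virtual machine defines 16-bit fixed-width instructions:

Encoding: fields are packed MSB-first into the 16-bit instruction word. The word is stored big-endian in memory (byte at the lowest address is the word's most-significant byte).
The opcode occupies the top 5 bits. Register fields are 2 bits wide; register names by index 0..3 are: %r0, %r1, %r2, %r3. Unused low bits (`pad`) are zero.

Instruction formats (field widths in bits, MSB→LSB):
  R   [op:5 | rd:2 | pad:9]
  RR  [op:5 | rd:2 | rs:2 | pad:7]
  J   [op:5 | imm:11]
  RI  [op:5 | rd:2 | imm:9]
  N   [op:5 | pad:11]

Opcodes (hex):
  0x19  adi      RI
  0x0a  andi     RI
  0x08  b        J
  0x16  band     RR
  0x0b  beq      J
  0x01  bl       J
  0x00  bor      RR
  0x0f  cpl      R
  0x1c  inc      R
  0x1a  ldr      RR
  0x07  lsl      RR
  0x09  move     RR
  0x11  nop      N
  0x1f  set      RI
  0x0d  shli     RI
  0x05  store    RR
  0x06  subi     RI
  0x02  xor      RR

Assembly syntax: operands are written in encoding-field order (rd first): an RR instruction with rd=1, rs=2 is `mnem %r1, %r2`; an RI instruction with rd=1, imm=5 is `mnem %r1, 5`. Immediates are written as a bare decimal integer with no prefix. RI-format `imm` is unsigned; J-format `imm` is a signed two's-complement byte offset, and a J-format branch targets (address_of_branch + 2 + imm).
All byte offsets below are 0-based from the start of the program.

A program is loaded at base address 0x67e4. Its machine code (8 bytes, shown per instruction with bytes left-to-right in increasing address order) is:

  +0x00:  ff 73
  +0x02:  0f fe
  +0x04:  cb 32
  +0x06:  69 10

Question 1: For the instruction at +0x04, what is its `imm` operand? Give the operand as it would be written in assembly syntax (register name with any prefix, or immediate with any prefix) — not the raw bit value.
306

@+04  big-endian(cb 32) = 0xcb32
  op=0xcb32>>11=0x19 ⇒ adi (RI)
  rd@[10:9]=0x1 ⇒ %r1
  imm@[8:0]=0x132 ⇒ 306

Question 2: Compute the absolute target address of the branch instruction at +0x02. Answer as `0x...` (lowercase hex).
+0x02: 0f fe ⇒ word 0x0ffe (big)
  opcode bits[15:11]=0x1: bl/J
  imm@[10:0]=0x7fe (s11→-2) ⇒ -2
  target = base 0x67e4 + off 0x02 + 2 + imm -2 = 0x67e6

0x67e6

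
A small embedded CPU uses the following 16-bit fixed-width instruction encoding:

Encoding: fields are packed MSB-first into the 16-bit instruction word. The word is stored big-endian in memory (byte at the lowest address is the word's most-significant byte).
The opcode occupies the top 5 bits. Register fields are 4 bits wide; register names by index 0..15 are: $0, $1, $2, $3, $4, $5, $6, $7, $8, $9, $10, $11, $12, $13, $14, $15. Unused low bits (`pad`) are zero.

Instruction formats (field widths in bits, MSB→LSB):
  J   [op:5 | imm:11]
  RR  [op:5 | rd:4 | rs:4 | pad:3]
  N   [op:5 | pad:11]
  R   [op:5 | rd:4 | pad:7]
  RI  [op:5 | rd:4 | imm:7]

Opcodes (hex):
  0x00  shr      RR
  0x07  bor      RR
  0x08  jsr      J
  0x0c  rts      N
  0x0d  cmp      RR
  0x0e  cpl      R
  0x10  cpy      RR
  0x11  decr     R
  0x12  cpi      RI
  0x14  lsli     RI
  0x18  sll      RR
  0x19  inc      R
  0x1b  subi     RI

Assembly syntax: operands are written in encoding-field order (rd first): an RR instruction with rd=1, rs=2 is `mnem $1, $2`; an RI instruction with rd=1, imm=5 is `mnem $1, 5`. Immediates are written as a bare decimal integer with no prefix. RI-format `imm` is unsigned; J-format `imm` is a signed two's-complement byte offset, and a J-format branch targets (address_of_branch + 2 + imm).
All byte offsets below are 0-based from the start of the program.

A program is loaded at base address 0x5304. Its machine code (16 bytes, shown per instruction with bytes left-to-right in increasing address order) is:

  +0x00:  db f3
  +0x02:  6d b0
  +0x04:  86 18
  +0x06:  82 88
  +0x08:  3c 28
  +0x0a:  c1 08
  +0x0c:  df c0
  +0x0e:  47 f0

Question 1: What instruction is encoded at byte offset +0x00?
subi $7, 115

off 0x00: read db f3 as big → 0xdbf3
  top 5b → 0x1b → subi [RI]
  rd: (w>>7)&0xf=0x7 → $7
  imm: (w>>0)&0x7f=0x73 → 115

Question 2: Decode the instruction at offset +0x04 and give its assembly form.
cpy $12, $3

@+04  big-endian(86 18) = 0x8618
  top 5b → 0x10 → cpy [RR]
  rd: (w>>7)&0xf=0xc → $12
  rs: (w>>3)&0xf=0x3 → $3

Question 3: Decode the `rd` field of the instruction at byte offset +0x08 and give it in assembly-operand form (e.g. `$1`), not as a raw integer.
$8

[08] 3c 28 → 0x3c28
  op=0x3c28>>11=0x7 ⇒ bor (RR)
  rd: (w>>7)&0xf=0x8 → $8
  rs: (w>>3)&0xf=0x5 → $5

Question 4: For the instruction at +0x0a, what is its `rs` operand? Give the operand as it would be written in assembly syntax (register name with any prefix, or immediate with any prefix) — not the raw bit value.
$1

off 0x0a: read c1 08 as big → 0xc108
  op=0xc108>>11=0x18 ⇒ sll (RR)
  [10:7] rd=2 = $2
  [6:3] rs=1 = $1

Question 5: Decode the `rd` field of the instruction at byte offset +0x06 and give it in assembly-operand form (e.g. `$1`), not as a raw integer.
[06] 82 88 → 0x8288
  top 5b → 0x10 → cpy [RR]
  [10:7] rd=5 = $5
  [6:3] rs=1 = $1

$5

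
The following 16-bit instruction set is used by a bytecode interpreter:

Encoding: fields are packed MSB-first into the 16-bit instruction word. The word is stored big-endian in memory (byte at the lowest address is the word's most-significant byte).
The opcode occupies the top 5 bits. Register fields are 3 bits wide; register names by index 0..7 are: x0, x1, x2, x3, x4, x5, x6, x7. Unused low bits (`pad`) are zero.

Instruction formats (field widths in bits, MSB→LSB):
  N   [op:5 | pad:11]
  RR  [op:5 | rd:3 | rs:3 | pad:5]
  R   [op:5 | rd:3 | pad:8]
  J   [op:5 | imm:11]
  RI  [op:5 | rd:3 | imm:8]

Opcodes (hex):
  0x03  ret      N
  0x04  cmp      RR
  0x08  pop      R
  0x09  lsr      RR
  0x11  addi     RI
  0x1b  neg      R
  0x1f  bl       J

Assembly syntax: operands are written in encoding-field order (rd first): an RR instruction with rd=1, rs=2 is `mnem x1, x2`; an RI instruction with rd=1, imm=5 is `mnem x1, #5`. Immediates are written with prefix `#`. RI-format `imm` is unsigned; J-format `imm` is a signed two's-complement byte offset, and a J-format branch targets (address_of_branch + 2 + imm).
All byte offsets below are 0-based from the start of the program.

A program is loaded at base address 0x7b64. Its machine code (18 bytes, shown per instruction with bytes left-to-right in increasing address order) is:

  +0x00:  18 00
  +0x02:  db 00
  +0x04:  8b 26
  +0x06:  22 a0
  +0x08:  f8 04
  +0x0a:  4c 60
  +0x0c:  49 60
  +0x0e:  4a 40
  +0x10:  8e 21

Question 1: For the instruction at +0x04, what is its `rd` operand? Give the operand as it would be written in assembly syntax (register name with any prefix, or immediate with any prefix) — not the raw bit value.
+0x04: 8b 26 ⇒ word 0x8b26 (big)
  top 5b → 0x11 → addi [RI]
  rd@[10:8]=0x3 ⇒ x3
  imm@[7:0]=0x26 ⇒ #38

x3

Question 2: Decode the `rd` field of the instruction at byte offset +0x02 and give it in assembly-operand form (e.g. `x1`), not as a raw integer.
x3

@+02  big-endian(db 00) = 0xdb00
  opcode bits[15:11]=0x1b: neg/R
  [10:8] rd=3 = x3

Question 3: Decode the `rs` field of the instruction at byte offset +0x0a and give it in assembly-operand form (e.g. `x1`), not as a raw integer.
x3

[0a] 4c 60 → 0x4c60
  opcode bits[15:11]=0x9: lsr/RR
  rd@[10:8]=0x4 ⇒ x4
  rs@[7:5]=0x3 ⇒ x3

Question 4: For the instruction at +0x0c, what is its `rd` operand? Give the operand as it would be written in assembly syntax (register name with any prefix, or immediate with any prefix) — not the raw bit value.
x1

@+0c  big-endian(49 60) = 0x4960
  opcode bits[15:11]=0x9: lsr/RR
  [10:8] rd=1 = x1
  [7:5] rs=3 = x3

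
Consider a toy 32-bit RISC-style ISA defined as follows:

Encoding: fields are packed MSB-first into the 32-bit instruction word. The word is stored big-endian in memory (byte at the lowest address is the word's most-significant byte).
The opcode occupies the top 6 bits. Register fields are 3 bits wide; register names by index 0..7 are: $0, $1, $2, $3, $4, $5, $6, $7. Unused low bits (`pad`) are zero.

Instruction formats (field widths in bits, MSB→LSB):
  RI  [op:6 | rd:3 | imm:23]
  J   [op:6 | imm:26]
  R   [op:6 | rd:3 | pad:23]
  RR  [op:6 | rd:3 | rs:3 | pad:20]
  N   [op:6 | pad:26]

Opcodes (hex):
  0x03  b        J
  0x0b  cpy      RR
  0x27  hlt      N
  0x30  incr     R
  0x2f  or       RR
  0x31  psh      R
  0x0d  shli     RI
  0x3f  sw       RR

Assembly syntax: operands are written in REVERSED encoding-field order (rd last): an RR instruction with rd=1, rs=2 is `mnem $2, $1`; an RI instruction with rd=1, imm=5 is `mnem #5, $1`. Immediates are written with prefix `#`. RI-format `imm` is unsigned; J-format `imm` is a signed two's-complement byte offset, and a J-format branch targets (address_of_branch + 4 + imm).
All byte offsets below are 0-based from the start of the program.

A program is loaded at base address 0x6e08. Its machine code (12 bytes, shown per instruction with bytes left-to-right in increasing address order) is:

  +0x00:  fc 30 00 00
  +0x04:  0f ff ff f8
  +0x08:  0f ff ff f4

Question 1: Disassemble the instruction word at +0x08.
off 0x08: read 0f ff ff f4 as big → 0x0ffffff4
  top 6b → 0x3 → b [J]
  imm: (w>>0)&0x3ffffff=0x3fffff4 (s26→-12) → #-12

b #-12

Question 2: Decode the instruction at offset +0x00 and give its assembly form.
sw $3, $0

[00] fc 30 00 00 → 0xfc300000
  opcode bits[31:26]=0x3f: sw/RR
  rd: (w>>23)&0x7=0x0 → $0
  rs: (w>>20)&0x7=0x3 → $3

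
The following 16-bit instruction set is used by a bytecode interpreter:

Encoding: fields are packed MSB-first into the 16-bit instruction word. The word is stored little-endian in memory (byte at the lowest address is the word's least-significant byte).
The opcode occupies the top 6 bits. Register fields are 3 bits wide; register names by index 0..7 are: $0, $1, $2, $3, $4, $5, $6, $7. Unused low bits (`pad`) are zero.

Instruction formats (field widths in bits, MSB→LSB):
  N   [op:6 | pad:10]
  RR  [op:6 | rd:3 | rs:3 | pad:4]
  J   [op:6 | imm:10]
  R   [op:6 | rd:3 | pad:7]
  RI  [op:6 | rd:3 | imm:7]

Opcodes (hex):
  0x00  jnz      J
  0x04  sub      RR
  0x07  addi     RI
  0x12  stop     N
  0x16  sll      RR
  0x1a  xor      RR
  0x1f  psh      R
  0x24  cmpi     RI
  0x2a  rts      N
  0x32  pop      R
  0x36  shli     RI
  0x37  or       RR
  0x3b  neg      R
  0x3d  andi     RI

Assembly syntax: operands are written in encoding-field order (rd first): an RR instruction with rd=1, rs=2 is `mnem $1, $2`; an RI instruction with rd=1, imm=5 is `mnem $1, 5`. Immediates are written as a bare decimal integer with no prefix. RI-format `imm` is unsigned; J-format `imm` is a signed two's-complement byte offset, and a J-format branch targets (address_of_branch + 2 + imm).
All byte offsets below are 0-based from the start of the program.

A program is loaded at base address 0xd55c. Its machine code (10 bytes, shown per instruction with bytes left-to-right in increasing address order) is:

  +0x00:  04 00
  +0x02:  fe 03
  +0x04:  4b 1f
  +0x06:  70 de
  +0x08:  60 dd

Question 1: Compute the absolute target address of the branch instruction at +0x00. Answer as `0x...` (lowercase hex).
0xd562

[00] 04 00 → 0x0004
  op=0x0004>>10=0x0 ⇒ jnz (J)
  [9:0] imm=4 = 4
  target = base 0xd55c + off 0x00 + 2 + imm 4 = 0xd562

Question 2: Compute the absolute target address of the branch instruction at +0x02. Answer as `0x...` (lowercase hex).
0xd55e

off 0x02: read fe 03 as little → 0x03fe
  opcode bits[15:10]=0x0: jnz/J
  imm: (w>>0)&0x3ff=0x3fe (s10→-2) → -2
  target = base 0xd55c + off 0x02 + 2 + imm -2 = 0xd55e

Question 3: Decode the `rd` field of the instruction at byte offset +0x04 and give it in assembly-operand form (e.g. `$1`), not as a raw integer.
+0x04: 4b 1f ⇒ word 0x1f4b (little)
  op=0x1f4b>>10=0x7 ⇒ addi (RI)
  [9:7] rd=6 = $6
  [6:0] imm=75 = 75

$6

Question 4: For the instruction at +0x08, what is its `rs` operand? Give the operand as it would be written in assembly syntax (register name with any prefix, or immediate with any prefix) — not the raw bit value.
@+08  little-endian(60 dd) = 0xdd60
  top 6b → 0x37 → or [RR]
  [9:7] rd=2 = $2
  [6:4] rs=6 = $6

$6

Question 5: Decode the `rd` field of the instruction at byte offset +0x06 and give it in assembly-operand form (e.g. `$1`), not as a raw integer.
$4

@+06  little-endian(70 de) = 0xde70
  opcode bits[15:10]=0x37: or/RR
  rd: (w>>7)&0x7=0x4 → $4
  rs: (w>>4)&0x7=0x7 → $7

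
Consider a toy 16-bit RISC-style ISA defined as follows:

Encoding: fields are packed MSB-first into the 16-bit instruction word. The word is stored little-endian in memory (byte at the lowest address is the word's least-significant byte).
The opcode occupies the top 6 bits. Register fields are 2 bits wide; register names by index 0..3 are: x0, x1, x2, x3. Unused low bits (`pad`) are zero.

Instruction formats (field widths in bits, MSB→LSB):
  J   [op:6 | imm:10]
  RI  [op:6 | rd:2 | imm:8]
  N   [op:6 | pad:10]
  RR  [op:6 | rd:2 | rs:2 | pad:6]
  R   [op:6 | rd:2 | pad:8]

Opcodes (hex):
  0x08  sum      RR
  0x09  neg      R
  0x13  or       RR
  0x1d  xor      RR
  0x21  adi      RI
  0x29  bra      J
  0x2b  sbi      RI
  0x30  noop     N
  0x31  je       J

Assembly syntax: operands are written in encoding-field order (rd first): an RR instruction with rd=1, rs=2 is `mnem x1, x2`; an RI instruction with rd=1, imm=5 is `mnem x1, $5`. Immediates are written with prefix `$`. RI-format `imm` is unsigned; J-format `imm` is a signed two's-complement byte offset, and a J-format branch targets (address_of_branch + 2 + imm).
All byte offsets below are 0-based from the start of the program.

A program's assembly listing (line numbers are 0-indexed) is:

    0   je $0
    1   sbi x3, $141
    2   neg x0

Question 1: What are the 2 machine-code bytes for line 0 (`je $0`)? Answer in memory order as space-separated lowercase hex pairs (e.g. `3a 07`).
00 c4

0. je fields op=0x31:6|imm=0:10 → word c400h → 00 c4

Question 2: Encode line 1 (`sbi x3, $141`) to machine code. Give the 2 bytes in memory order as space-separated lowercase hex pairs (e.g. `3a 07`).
1. sbi fields op=0x2b:6|rd=3:2|imm=141:8 → word af8dh → 8d af

8d af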